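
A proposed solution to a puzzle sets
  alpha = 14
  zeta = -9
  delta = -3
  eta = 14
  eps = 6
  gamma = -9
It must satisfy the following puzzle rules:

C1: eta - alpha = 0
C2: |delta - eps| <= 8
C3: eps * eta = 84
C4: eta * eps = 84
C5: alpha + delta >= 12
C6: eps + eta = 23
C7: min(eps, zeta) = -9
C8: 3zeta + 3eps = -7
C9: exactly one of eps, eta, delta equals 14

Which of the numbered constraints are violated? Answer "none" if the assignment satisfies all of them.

C1: eta - alpha = 14 - 14 = 0 — satisfied.
C2: |-3 - 6| = 9; 9 > 8, exceeds bound 8 — violated.
C3: eps * eta = 6 * 14 = 84 — satisfied.
C4: eta * eps = 14 * 6 = 84 — satisfied.
C5: alpha + delta = 14 + (-3) = 11; 11 < 12, bound 12 not met — violated.
C6: eps + eta = 6 + 14 = 20, not 23 — violated.
C7: min(6, -9) = -9 — satisfied.
C8: 3zeta + 3eps = 3(-9) + 3(6) = -9, not -7 — violated.
C9: eps=6, eta=14, delta=-3; 1 of them equals 14 — satisfied.

No — constraints 2, 5, 6, and 8 are not satisfied.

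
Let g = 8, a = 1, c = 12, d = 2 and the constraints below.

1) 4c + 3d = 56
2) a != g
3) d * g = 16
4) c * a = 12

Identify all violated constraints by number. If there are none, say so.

Constraint 1 is violated.

1) 4c + 3d = 4(12) + 3(2) = 54, not 56 — does not hold.
2) a = 1, g = 8; distinct — holds.
3) d * g = 2 * 8 = 16 — holds.
4) c * a = 12 * 1 = 12 — holds.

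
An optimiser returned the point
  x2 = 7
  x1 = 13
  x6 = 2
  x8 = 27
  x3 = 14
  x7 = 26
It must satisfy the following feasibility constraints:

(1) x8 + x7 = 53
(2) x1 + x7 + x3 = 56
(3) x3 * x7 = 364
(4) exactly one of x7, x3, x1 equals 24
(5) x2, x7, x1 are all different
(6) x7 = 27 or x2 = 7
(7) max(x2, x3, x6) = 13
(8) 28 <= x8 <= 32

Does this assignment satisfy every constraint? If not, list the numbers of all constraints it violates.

Violated: 2, 4, 7, 8.

(1) x8 + x7 = 27 + 26 = 53 — holds.
(2) x1 + x7 + x3 = 13 + 26 + 14 = 53, not 56 — fails.
(3) x3 * x7 = 14 * 26 = 364 — holds.
(4) x7=26, x3=14, x1=13; 0 of them equal 24, not exactly one — fails.
(5) values 7, 26, 13 are pairwise distinct — holds.
(6) x7 = 26 ≠ 27, but x2 = 7 = 7 (second disjunct) — holds.
(7) max(7, 14, 2) = 14, not 13 — fails.
(8) x8 = 27 is outside [28, 32] — fails.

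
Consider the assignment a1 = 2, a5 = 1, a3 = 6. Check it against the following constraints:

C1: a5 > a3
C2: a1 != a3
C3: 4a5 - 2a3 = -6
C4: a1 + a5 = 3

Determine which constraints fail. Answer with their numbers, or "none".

C1: a5 = 1, a3 = 6; 1 ≤ 6 (want >) — fails.
C2: a1 = 2, a3 = 6; distinct — holds.
C3: 4a5 - 2a3 = 4(1) - 2(6) = -8, not -6 — fails.
C4: a1 + a5 = 2 + 1 = 3 — holds.

Constraints 1, 3 are violated.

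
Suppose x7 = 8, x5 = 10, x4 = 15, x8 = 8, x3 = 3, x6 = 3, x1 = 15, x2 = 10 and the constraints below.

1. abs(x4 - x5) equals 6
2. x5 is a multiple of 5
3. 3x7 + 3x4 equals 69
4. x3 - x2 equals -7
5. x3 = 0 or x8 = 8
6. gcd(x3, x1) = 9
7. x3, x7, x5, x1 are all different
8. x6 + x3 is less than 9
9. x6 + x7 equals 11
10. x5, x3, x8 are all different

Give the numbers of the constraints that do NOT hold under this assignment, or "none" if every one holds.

Constraints 1 and 6 are violated.

1. abs(15 - 10) = 5, not 6 — does not hold.
2. 10 / 5 = 2, so 5 divides 10 — holds.
3. 3x7 + 3x4 = 3(8) + 3(15) = 69 — holds.
4. x3 - x2 = 3 - 10 = -7 — holds.
5. x3 = 3 ≠ 0, but x8 = 8 = 8 (second disjunct) — holds.
6. gcd(3, 15) = 3, not 9 — does not hold.
7. values 3, 8, 10, 15 are pairwise distinct — holds.
8. x6 + x3 = 3 + 3 = 6; 6 < 9 — holds.
9. x6 + x7 = 3 + 8 = 11 — holds.
10. values 10, 3, 8 are pairwise distinct — holds.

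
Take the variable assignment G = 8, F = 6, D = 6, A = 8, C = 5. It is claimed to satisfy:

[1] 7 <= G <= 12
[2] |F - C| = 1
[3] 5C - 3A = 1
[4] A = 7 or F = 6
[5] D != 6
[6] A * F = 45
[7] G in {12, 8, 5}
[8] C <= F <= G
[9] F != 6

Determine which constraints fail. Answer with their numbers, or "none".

[1] G = 8 lies in [7, 12] — satisfied.
[2] |6 - 5| = 1 — satisfied.
[3] 5C - 3A = 5(5) - 3(8) = 1 — satisfied.
[4] A = 8 ≠ 7, but F = 6 = 6 (second disjunct) — satisfied.
[5] D = 6, but 6 is required to differ — violated.
[6] A * F = 8 * 6 = 48, not 45 — violated.
[7] G = 8 is in {12, 8, 5} — satisfied.
[8] values 5 <= 6 <= 8 — satisfied.
[9] F = 6, but 6 is required to differ — violated.

Constraints 5, 6, 9 are violated.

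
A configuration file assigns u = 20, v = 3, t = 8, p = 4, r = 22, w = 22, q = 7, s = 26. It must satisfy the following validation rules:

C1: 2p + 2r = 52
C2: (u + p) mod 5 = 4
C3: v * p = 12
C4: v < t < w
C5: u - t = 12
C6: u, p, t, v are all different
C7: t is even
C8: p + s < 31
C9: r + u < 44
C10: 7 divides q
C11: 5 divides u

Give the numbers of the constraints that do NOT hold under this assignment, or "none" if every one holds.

Yes — all constraints hold.

C1: 2p + 2r = 2(4) + 2(22) = 52  holds
C2: u + p = 24; 24 mod 5 = 4  holds
C3: v * p = 3 * 4 = 12  holds
C4: values 3 < 8 < 22  holds
C5: u - t = 20 - 8 = 12  holds
C6: values 20, 4, 8, 3 are pairwise distinct  holds
C7: t = 8 is even  holds
C8: p + s = 4 + 26 = 30; 30 < 31  holds
C9: r + u = 22 + 20 = 42; 42 < 44  holds
C10: 7 / 7 = 1, so 7 divides 7  holds
C11: 20 / 5 = 4, so 5 divides 20  holds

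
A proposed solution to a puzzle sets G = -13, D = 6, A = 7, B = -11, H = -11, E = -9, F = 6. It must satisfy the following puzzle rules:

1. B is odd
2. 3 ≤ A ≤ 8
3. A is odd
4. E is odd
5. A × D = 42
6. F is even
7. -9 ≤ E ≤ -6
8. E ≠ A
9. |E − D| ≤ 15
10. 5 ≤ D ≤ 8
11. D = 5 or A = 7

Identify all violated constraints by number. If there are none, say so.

All constraints are satisfied.

1. B = -11 is odd  yes
2. A = 7 lies in [3, 8]  yes
3. A = 7 is odd  yes
4. E = -9 is odd  yes
5. A × D = 7 × 6 = 42  yes
6. F = 6 is even  yes
7. E = -9 lies in [-9, -6]  yes
8. E = -9, A = 7; distinct  yes
9. |-9 − 6| = 15; 15 ≤ 15  yes
10. D = 6 lies in [5, 8]  yes
11. D = 6 ≠ 5, but A = 7 = 7 (second disjunct)  yes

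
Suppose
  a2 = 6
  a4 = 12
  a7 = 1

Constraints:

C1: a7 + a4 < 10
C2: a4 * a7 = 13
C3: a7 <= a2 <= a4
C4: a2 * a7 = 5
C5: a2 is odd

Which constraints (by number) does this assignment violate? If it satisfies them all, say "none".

C1: a7 + a4 = 1 + 12 = 13; 13 ≥ 10, bound 10 not met  fails
C2: a4 * a7 = 12 * 1 = 12, not 13  fails
C3: values 1 <= 6 <= 12  holds
C4: a2 * a7 = 6 * 1 = 6, not 5  fails
C5: a2 = 6 is even  fails

No — constraints 1, 2, 4, 5 are not satisfied.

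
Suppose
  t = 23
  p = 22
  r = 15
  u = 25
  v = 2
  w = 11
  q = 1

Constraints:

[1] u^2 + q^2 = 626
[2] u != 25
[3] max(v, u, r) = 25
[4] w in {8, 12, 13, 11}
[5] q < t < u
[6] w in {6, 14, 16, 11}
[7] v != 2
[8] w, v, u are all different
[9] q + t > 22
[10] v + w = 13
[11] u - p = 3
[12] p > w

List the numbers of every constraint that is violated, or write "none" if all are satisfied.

The assignment fails constraints 2, 7.

[1] u^2 + q^2 = 25^2 + 1^2 = 625 + 1 = 626 — OK.
[2] u = 25, but 25 is required to differ — violated.
[3] max(2, 25, 15) = 25 — OK.
[4] w = 11 is in {8, 12, 13, 11} — OK.
[5] values 1 < 23 < 25 — OK.
[6] w = 11 is in {6, 14, 16, 11} — OK.
[7] v = 2, but 2 is required to differ — violated.
[8] values 11, 2, 25 are pairwise distinct — OK.
[9] q + t = 1 + 23 = 24; 24 > 22 — OK.
[10] v + w = 2 + 11 = 13 — OK.
[11] u - p = 25 - 22 = 3 — OK.
[12] p = 22, w = 11; 22 > 11 — OK.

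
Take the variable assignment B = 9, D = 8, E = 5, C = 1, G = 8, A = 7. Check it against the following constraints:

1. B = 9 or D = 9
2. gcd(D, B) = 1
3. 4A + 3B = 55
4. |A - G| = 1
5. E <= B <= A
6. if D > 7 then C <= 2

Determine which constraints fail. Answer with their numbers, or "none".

The assignment fails constraint 5.

1. B = 9 = 9 (first disjunct) — holds.
2. gcd(8, 9) = 1 — holds.
3. 4A + 3B = 4(7) + 3(9) = 55 — holds.
4. |7 - 8| = 1 — holds.
5. values 5, 9, 7; B = 9 is not <= A = 7 — fails.
6. D = 8 > 7, so we need C ≤ 2; C = 1 ≤ 2 — holds.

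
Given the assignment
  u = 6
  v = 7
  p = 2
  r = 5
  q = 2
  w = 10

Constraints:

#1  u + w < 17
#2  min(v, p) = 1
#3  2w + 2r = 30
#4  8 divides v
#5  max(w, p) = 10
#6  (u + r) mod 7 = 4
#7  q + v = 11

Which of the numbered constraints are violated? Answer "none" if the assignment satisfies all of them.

Constraints 2, 4, 7 do not hold.

#1 u + w = 6 + 10 = 16; 16 < 17 — holds.
#2 min(7, 2) = 2, not 1 — does not hold.
#3 2w + 2r = 2(10) + 2(5) = 30 — holds.
#4 7 = 8*0 + 7, so 8 does not divide 7 — does not hold.
#5 max(10, 2) = 10 — holds.
#6 u + r = 11; 11 mod 7 = 4 — holds.
#7 q + v = 2 + 7 = 9, not 11 — does not hold.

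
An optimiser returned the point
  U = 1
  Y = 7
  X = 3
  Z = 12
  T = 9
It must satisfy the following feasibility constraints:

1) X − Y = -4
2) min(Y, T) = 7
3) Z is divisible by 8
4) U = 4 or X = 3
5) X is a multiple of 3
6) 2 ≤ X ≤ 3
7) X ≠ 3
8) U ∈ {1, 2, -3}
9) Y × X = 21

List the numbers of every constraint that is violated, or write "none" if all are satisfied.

1) X − Y = 3 − 7 = -4  yes
2) min(7, 9) = 7  yes
3) 12 = 8×1 + 4, so 8 does not divide 12  no
4) U = 1 ≠ 4, but X = 3 = 3 (second disjunct)  yes
5) 3 / 3 = 1, so 3 divides 3  yes
6) X = 3 lies in [2, 3]  yes
7) X = 3, but 3 is required to differ  no
8) U = 1 is in {1, 2, -3}  yes
9) Y × X = 7 × 3 = 21  yes

No — constraints 3 and 7 are not satisfied.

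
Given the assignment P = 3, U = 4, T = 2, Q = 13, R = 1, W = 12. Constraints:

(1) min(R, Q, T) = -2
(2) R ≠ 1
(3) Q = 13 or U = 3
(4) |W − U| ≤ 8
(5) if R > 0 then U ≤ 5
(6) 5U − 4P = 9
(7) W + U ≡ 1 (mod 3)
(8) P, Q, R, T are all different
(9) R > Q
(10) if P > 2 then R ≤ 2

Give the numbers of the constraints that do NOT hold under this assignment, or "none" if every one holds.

Violated: 1, 2, 6, 9.

(1) min(1, 13, 2) = 1, not -2 — violated.
(2) R = 1, but 1 is required to differ — violated.
(3) Q = 13 = 13 (first disjunct) — OK.
(4) |12 − 4| = 8; 8 ≤ 8 — OK.
(5) R = 1 > 0, so we need U ≤ 5; U = 4 ≤ 5 — OK.
(6) 5U − 4P = 5(4) − 4(3) = 8, not 9 — violated.
(7) W + U = 16; 16 mod 3 = 1 — OK.
(8) values 3, 13, 1, 2 are pairwise distinct — OK.
(9) R = 1, Q = 13; 1 ≤ 13 (want >) — violated.
(10) P = 3 > 2, so we need R ≤ 2; R = 1 ≤ 2 — OK.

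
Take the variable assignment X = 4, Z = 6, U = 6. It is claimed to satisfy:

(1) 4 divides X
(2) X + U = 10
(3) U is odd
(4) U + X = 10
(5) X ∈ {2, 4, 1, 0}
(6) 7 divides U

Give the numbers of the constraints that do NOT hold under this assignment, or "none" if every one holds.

(1) 4 / 4 = 1, so 4 divides 4  true
(2) X + U = 4 + 6 = 10  true
(3) U = 6 is even  false
(4) U + X = 6 + 4 = 10  true
(5) X = 4 is in {2, 4, 1, 0}  true
(6) 6 = 7×0 + 6, so 7 does not divide 6  false

Constraints 3 and 6 do not hold.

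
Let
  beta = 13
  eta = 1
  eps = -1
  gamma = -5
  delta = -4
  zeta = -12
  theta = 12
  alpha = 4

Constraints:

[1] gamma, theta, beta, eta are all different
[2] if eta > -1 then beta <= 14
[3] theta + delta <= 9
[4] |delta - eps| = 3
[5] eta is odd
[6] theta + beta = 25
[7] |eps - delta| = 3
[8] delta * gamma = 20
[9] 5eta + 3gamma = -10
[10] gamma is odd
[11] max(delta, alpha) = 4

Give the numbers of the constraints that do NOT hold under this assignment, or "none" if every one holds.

The assignment satisfies every constraint.

[1] values -5, 12, 13, 1 are pairwise distinct — OK.
[2] eta = 1 > -1, so we need beta ≤ 14; beta = 13 ≤ 14 — OK.
[3] theta + delta = 12 + (-4) = 8; 8 ≤ 9 — OK.
[4] |-4 - (-1)| = 3 — OK.
[5] eta = 1 is odd — OK.
[6] theta + beta = 12 + 13 = 25 — OK.
[7] |-1 - (-4)| = 3 — OK.
[8] delta * gamma = -4 * (-5) = 20 — OK.
[9] 5eta + 3gamma = 5(1) + 3(-5) = -10 — OK.
[10] gamma = -5 is odd — OK.
[11] max(-4, 4) = 4 — OK.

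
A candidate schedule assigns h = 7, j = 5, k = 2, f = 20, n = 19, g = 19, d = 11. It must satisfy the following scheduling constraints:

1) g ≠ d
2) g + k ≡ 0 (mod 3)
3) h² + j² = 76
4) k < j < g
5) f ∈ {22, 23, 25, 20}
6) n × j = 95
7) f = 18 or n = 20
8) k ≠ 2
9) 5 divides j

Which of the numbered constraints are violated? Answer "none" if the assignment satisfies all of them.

Violated: 3, 7, 8.

1) g = 19, d = 11; distinct — holds.
2) g + k = 21; 21 mod 3 = 0 — holds.
3) h² + j² = 7² + 5² = 49 + 25 = 74, not 76 — does not hold.
4) values 2 < 5 < 19 — holds.
5) f = 20 is in {22, 23, 25, 20} — holds.
6) n × j = 19 × 5 = 95 — holds.
7) f = 20 ≠ 18 and n = 19 ≠ 20; both disjuncts false — does not hold.
8) k = 2, but 2 is required to differ — does not hold.
9) 5 / 5 = 1, so 5 divides 5 — holds.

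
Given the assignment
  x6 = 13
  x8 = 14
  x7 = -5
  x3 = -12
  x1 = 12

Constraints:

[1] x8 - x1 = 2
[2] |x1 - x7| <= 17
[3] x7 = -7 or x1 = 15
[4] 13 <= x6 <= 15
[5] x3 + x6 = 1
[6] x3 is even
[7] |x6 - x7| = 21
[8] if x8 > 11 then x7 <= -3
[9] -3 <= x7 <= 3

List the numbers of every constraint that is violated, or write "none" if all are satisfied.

Constraints 3, 7, and 9 are violated.

[1] x8 - x1 = 14 - 12 = 2 — holds.
[2] |12 - (-5)| = 17; 17 ≤ 17 — holds.
[3] x7 = -5 ≠ -7 and x1 = 12 ≠ 15; both disjuncts false — does not hold.
[4] x6 = 13 lies in [13, 15] — holds.
[5] x3 + x6 = -12 + 13 = 1 — holds.
[6] x3 = -12 is even — holds.
[7] |13 - (-5)| = 18, not 21 — does not hold.
[8] x8 = 14 > 11, so we need x7 ≤ -3; x7 = -5 ≤ -3 — holds.
[9] x7 = -5 is outside [-3, 3] — does not hold.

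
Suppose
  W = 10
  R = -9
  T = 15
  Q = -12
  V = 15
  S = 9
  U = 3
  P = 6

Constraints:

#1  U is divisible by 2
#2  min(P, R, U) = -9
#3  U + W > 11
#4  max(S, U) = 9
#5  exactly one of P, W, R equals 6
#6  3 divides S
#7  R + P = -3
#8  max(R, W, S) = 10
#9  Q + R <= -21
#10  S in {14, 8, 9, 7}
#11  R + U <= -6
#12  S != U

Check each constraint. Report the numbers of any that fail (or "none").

Constraint 1 does not hold.

#1 3 = 2*1 + 1, so 2 does not divide 3  FAIL
#2 min(6, -9, 3) = -9  OK
#3 U + W = 3 + 10 = 13; 13 > 11  OK
#4 max(9, 3) = 9  OK
#5 P=6, W=10, R=-9; 1 of them equals 6  OK
#6 9 / 3 = 3, so 3 divides 9  OK
#7 R + P = -9 + 6 = -3  OK
#8 max(-9, 10, 9) = 10  OK
#9 Q + R = -12 + (-9) = -21; -21 ≤ -21  OK
#10 S = 9 is in {14, 8, 9, 7}  OK
#11 R + U = -9 + 3 = -6; -6 ≤ -6  OK
#12 S = 9, U = 3; distinct  OK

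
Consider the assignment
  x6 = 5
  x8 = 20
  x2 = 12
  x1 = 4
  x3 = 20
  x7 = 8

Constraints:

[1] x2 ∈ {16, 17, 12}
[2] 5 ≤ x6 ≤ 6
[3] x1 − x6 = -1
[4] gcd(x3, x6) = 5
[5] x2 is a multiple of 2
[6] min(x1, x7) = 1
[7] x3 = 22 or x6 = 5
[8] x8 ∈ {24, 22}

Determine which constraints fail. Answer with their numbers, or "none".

Constraints 6 and 8 do not hold.

[1] x2 = 12 is in {16, 17, 12}  OK
[2] x6 = 5 lies in [5, 6]  OK
[3] x1 − x6 = 4 − 5 = -1  OK
[4] gcd(20, 5) = 5  OK
[5] 12 / 2 = 6, so 2 divides 12  OK
[6] min(4, 8) = 4, not 1  FAIL
[7] x3 = 20 ≠ 22, but x6 = 5 = 5 (second disjunct)  OK
[8] x8 = 20 is not in {24, 22}  FAIL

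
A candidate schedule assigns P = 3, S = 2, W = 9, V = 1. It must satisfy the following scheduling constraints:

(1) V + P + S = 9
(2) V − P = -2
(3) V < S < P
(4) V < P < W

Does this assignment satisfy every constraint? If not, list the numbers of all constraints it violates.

Constraint 1 is violated.

(1) V + P + S = 1 + 3 + 2 = 6, not 9  no
(2) V − P = 1 − 3 = -2  yes
(3) values 1 < 2 < 3  yes
(4) values 1 < 3 < 9  yes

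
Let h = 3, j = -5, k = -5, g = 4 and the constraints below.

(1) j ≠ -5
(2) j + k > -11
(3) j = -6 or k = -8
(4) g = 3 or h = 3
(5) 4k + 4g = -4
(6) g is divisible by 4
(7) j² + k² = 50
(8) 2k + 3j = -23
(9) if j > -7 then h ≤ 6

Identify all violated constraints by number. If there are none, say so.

(1) j = -5, but -5 is required to differ  no
(2) j + k = -5 + (-5) = -10; -10 > -11  yes
(3) j = -5 ≠ -6 and k = -5 ≠ -8; both disjuncts false  no
(4) g = 4 ≠ 3, but h = 3 = 3 (second disjunct)  yes
(5) 4k + 4g = 4(-5) + 4(4) = -4  yes
(6) 4 / 4 = 1, so 4 divides 4  yes
(7) j² + k² = (-5)² + (-5)² = 25 + 25 = 50  yes
(8) 2k + 3j = 2(-5) + 3(-5) = -25, not -23  no
(9) j = -5 > -7, so we need h ≤ 6; h = 3 ≤ 6  yes

Violated: 1, 3, 8.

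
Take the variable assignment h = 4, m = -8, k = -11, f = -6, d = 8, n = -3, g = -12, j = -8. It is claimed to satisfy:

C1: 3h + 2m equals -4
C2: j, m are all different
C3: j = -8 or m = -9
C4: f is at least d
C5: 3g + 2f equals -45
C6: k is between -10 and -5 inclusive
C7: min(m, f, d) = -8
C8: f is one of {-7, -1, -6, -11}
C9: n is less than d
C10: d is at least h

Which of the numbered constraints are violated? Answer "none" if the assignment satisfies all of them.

Constraints 2, 4, 5, and 6 are violated.

C1: 3h + 2m = 3(4) + 2(-8) = -4  ✓
C2: j = m = -8, not all different  ✗
C3: j = -8 = -8 (first disjunct)  ✓
C4: f = -6, d = 8; -6 < 8 (want ≥)  ✗
C5: 3g + 2f = 3(-12) + 2(-6) = -48, not -45  ✗
C6: k = -11 is outside [-10, -5]  ✗
C7: min(-8, -6, 8) = -8  ✓
C8: f = -6 is in {-7, -1, -6, -11}  ✓
C9: n = -3, d = 8; -3 < 8  ✓
C10: d = 8, h = 4; 8 ≥ 4  ✓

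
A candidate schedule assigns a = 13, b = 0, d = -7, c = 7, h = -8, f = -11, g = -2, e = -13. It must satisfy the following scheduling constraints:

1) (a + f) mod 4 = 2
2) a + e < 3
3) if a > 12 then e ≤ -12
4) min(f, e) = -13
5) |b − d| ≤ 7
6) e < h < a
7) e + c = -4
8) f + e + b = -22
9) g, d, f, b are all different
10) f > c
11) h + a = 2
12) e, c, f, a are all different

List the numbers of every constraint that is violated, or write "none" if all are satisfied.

Violated: 7, 8, 10, and 11.

1) a + f = 2; 2 mod 4 = 2  holds
2) a + e = 13 + (-13) = 0; 0 < 3  holds
3) a = 13 > 12, so we need e ≤ -12; e = -13 ≤ -12  holds
4) min(-11, -13) = -13  holds
5) |0 − (-7)| = 7; 7 ≤ 7  holds
6) values -13 < -8 < 13  holds
7) e + c = -13 + 7 = -6, not -4  fails
8) f + e + b = -11 + (-13) + 0 = -24, not -22  fails
9) values -2, -7, -11, 0 are pairwise distinct  holds
10) f = -11, c = 7; -11 ≤ 7 (want >)  fails
11) h + a = -8 + 13 = 5, not 2  fails
12) values -13, 7, -11, 13 are pairwise distinct  holds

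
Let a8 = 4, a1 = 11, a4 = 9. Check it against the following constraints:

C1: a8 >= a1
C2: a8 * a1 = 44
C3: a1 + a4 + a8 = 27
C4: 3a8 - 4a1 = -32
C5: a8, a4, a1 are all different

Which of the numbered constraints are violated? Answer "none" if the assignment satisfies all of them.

C1: a8 = 4, a1 = 11; 4 < 11 (want ≥)  ✗
C2: a8 * a1 = 4 * 11 = 44  ✓
C3: a1 + a4 + a8 = 11 + 9 + 4 = 24, not 27  ✗
C4: 3a8 - 4a1 = 3(4) - 4(11) = -32  ✓
C5: values 4, 9, 11 are pairwise distinct  ✓

Violated: 1 and 3.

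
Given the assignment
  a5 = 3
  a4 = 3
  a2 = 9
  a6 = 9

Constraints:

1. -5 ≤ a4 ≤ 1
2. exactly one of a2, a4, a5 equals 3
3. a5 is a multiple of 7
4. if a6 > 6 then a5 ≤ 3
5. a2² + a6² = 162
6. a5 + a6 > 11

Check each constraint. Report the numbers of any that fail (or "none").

1. a4 = 3 is outside [-5, 1]  ✗
2. a2=9, a4=3, a5=3; 2 of them equal 3, not exactly one  ✗
3. 3 = 7×0 + 3, so 7 does not divide 3  ✗
4. a6 = 9 > 6, so we need a5 ≤ 3; a5 = 3 ≤ 3  ✓
5. a2² + a6² = 9² + 9² = 81 + 81 = 162  ✓
6. a5 + a6 = 3 + 9 = 12; 12 > 11  ✓

Constraints 1, 2, 3 do not hold.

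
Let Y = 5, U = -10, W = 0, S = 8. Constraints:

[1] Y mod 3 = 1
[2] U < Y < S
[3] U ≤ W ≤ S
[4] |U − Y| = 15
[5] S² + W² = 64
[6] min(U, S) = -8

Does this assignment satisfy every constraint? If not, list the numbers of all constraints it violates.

No — constraints 1 and 6 are not satisfied.

[1] 5 mod 3 = 2, not 1  FAIL
[2] values -10 < 5 < 8  OK
[3] values -10 ≤ 0 ≤ 8  OK
[4] |-10 − 5| = 15  OK
[5] S² + W² = 8² + 0² = 64 + 0 = 64  OK
[6] min(-10, 8) = -10, not -8  FAIL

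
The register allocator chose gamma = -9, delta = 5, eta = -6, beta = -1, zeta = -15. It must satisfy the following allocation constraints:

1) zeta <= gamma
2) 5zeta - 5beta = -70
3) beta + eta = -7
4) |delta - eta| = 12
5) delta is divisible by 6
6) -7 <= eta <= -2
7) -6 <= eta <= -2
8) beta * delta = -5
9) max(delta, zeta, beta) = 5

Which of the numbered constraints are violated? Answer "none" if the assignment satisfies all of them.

1) zeta = -15, gamma = -9; -15 ≤ -9 — OK.
2) 5zeta - 5beta = 5(-15) - 5(-1) = -70 — OK.
3) beta + eta = -1 + (-6) = -7 — OK.
4) |5 - (-6)| = 11, not 12 — violated.
5) 5 = 6*0 + 5, so 6 does not divide 5 — violated.
6) eta = -6 lies in [-7, -2] — OK.
7) eta = -6 lies in [-6, -2] — OK.
8) beta * delta = -1 * 5 = -5 — OK.
9) max(5, -15, -1) = 5 — OK.

Constraints 4 and 5 are violated.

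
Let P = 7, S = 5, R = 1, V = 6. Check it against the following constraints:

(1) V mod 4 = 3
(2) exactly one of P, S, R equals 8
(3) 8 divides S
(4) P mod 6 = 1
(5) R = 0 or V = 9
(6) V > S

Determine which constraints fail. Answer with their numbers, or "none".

(1) 6 mod 4 = 2, not 3  no
(2) P=7, S=5, R=1; 0 of them equal 8, not exactly one  no
(3) 5 = 8×0 + 5, so 8 does not divide 5  no
(4) 7 mod 6 = 1  yes
(5) R = 1 ≠ 0 and V = 6 ≠ 9; both disjuncts false  no
(6) V = 6, S = 5; 6 > 5  yes

Constraints 1, 2, 3, and 5 are violated.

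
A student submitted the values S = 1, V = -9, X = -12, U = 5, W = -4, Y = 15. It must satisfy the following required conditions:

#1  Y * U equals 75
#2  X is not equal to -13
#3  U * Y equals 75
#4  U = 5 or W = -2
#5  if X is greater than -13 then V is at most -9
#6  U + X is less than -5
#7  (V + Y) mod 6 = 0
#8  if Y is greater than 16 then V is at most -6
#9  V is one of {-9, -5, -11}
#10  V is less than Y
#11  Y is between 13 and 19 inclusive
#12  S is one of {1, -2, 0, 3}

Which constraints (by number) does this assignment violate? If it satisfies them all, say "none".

No violations.

#1 Y * U = 15 * 5 = 75  yes
#2 X = -12, and -12 ≠ -13  yes
#3 U * Y = 5 * 15 = 75  yes
#4 U = 5 = 5 (first disjunct)  yes
#5 X = -12 > -13, so we need V ≤ -9; V = -9 ≤ -9  yes
#6 U + X = 5 + (-12) = -7; -7 < -5  yes
#7 V + Y = 6; 6 mod 6 = 0  yes
#8 Y = 15, not > 16; antecedent false, conditional vacuously true  yes
#9 V = -9 is in {-9, -5, -11}  yes
#10 V = -9, Y = 15; -9 < 15  yes
#11 Y = 15 lies in [13, 19]  yes
#12 S = 1 is in {1, -2, 0, 3}  yes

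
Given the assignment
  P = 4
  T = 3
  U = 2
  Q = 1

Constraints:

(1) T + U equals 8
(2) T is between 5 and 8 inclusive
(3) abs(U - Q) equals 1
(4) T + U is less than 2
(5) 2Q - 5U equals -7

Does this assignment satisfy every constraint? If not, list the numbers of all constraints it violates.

No — constraints 1, 2, 4, 5 are not satisfied.

(1) T + U = 3 + 2 = 5, not 8  no
(2) T = 3 is outside [5, 8]  no
(3) abs(2 - 1) = 1  yes
(4) T + U = 3 + 2 = 5; 5 ≥ 2, bound 2 not met  no
(5) 2Q - 5U = 2(1) - 5(2) = -8, not -7  no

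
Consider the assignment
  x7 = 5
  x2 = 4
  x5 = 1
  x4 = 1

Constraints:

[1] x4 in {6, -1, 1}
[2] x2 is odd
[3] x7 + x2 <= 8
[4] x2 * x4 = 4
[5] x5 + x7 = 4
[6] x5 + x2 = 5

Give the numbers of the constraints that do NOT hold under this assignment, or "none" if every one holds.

[1] x4 = 1 is in {6, -1, 1}  ✔
[2] x2 = 4 is even  ✘
[3] x7 + x2 = 5 + 4 = 9; 9 > 8, bound 8 not met  ✘
[4] x2 * x4 = 4 * 1 = 4  ✔
[5] x5 + x7 = 1 + 5 = 6, not 4  ✘
[6] x5 + x2 = 1 + 4 = 5  ✔

Constraints 2, 3, 5 do not hold.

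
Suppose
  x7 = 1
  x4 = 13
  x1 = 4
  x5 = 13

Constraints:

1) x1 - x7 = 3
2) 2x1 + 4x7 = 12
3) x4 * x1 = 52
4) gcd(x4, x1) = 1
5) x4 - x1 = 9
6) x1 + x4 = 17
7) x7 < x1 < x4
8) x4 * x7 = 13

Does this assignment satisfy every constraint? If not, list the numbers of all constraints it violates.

1) x1 - x7 = 4 - 1 = 3 — satisfied.
2) 2x1 + 4x7 = 2(4) + 4(1) = 12 — satisfied.
3) x4 * x1 = 13 * 4 = 52 — satisfied.
4) gcd(13, 4) = 1 — satisfied.
5) x4 - x1 = 13 - 4 = 9 — satisfied.
6) x1 + x4 = 4 + 13 = 17 — satisfied.
7) values 1 < 4 < 13 — satisfied.
8) x4 * x7 = 13 * 1 = 13 — satisfied.

Yes — all constraints hold.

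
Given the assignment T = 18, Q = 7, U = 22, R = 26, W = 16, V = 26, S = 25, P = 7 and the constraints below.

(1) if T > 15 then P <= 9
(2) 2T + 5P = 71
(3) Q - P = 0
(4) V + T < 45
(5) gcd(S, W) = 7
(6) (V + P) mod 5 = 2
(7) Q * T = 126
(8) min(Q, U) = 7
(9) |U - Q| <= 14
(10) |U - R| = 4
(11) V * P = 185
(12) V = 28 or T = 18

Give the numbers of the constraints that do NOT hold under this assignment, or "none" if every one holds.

(1) T = 18 > 15, so we need P ≤ 9; P = 7 ≤ 9  OK
(2) 2T + 5P = 2(18) + 5(7) = 71  OK
(3) Q - P = 7 - 7 = 0  OK
(4) V + T = 26 + 18 = 44; 44 < 45  OK
(5) gcd(25, 16) = 1, not 7  FAIL
(6) V + P = 33; 33 mod 5 = 3, not 2  FAIL
(7) Q * T = 7 * 18 = 126  OK
(8) min(7, 22) = 7  OK
(9) |22 - 7| = 15; 15 > 14, exceeds bound 14  FAIL
(10) |22 - 26| = 4  OK
(11) V * P = 26 * 7 = 182, not 185  FAIL
(12) V = 26 ≠ 28, but T = 18 = 18 (second disjunct)  OK

The assignment fails constraints 5, 6, 9, and 11.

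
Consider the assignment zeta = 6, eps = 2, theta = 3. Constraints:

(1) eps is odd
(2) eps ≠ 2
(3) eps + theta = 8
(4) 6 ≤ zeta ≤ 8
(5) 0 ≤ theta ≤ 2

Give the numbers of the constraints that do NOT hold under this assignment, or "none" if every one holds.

Constraints 1, 2, 3, and 5 are violated.

(1) eps = 2 is even — does not hold.
(2) eps = 2, but 2 is required to differ — does not hold.
(3) eps + theta = 2 + 3 = 5, not 8 — does not hold.
(4) zeta = 6 lies in [6, 8] — holds.
(5) theta = 3 is outside [0, 2] — does not hold.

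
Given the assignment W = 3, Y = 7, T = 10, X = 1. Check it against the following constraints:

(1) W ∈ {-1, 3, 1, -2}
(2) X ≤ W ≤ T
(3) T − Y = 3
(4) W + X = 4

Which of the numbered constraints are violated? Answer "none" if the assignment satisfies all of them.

None — every constraint holds.

(1) W = 3 is in {-1, 3, 1, -2} — holds.
(2) values 1 ≤ 3 ≤ 10 — holds.
(3) T − Y = 10 − 7 = 3 — holds.
(4) W + X = 3 + 1 = 4 — holds.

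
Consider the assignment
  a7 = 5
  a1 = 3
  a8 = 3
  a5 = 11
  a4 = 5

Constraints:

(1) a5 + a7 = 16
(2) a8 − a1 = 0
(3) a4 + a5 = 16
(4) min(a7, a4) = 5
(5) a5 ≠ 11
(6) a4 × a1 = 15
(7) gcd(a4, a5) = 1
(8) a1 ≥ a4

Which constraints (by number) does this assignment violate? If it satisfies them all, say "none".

Constraints 5, 8 do not hold.

(1) a5 + a7 = 11 + 5 = 16  true
(2) a8 − a1 = 3 − 3 = 0  true
(3) a4 + a5 = 5 + 11 = 16  true
(4) min(5, 5) = 5  true
(5) a5 = 11, but 11 is required to differ  false
(6) a4 × a1 = 5 × 3 = 15  true
(7) gcd(5, 11) = 1  true
(8) a1 = 3, a4 = 5; 3 < 5 (want ≥)  false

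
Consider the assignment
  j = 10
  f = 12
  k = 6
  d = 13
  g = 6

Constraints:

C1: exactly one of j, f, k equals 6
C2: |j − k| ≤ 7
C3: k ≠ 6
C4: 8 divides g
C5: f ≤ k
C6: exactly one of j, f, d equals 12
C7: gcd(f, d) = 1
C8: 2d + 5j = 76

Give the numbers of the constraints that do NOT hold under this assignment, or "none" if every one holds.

The assignment fails constraints 3, 4, and 5.

C1: j=10, f=12, k=6; 1 of them equals 6 — OK.
C2: |10 − 6| = 4; 4 ≤ 7 — OK.
C3: k = 6, but 6 is required to differ — violated.
C4: 6 = 8×0 + 6, so 8 does not divide 6 — violated.
C5: f = 12, k = 6; 12 > 6 (want ≤) — violated.
C6: j=10, f=12, d=13; 1 of them equals 12 — OK.
C7: gcd(12, 13) = 1 — OK.
C8: 2d + 5j = 2(13) + 5(10) = 76 — OK.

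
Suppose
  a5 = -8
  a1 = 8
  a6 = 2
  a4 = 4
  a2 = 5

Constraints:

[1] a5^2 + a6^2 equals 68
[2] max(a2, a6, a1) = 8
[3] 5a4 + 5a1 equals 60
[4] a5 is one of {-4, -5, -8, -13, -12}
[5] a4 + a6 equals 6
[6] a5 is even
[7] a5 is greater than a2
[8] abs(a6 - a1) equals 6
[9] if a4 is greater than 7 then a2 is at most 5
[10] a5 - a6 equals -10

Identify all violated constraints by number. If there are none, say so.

[1] a5^2 + a6^2 = (-8)^2 + 2^2 = 64 + 4 = 68 — OK.
[2] max(5, 2, 8) = 8 — OK.
[3] 5a4 + 5a1 = 5(4) + 5(8) = 60 — OK.
[4] a5 = -8 is in {-4, -5, -8, -13, -12} — OK.
[5] a4 + a6 = 4 + 2 = 6 — OK.
[6] a5 = -8 is even — OK.
[7] a5 = -8, a2 = 5; -8 ≤ 5 (want >) — violated.
[8] abs(2 - 8) = 6 — OK.
[9] a4 = 4, not > 7; antecedent false, conditional vacuously true — OK.
[10] a5 - a6 = -8 - 2 = -10 — OK.

The assignment fails constraint 7.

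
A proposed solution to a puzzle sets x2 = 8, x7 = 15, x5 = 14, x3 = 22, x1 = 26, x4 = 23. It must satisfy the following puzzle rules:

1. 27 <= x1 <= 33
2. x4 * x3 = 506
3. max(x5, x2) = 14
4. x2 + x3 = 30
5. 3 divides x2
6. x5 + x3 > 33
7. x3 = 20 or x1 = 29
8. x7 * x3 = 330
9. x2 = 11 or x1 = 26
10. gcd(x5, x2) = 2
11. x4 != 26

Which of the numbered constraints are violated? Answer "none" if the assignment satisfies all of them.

Constraints 1, 5, and 7 are violated.

1. x1 = 26 is outside [27, 33]  ✘
2. x4 * x3 = 23 * 22 = 506  ✔
3. max(14, 8) = 14  ✔
4. x2 + x3 = 8 + 22 = 30  ✔
5. 8 = 3*2 + 2, so 3 does not divide 8  ✘
6. x5 + x3 = 14 + 22 = 36; 36 > 33  ✔
7. x3 = 22 ≠ 20 and x1 = 26 ≠ 29; both disjuncts false  ✘
8. x7 * x3 = 15 * 22 = 330  ✔
9. x2 = 8 ≠ 11, but x1 = 26 = 26 (second disjunct)  ✔
10. gcd(14, 8) = 2  ✔
11. x4 = 23, and 23 ≠ 26  ✔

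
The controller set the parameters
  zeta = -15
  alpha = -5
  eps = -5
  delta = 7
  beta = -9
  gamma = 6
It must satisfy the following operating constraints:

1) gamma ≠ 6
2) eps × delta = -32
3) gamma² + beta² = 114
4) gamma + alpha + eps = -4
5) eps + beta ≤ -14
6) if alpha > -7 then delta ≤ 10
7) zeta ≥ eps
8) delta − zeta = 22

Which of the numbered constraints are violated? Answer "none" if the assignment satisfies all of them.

Constraints 1, 2, 3, and 7 do not hold.

1) gamma = 6, but 6 is required to differ — violated.
2) eps × delta = -5 × 7 = -35, not -32 — violated.
3) gamma² + beta² = 6² + (-9)² = 36 + 81 = 117, not 114 — violated.
4) gamma + alpha + eps = 6 + (-5) + (-5) = -4 — OK.
5) eps + beta = -5 + (-9) = -14; -14 ≤ -14 — OK.
6) alpha = -5 > -7, so we need delta ≤ 10; delta = 7 ≤ 10 — OK.
7) zeta = -15, eps = -5; -15 < -5 (want ≥) — violated.
8) delta − zeta = 7 − (-15) = 22 — OK.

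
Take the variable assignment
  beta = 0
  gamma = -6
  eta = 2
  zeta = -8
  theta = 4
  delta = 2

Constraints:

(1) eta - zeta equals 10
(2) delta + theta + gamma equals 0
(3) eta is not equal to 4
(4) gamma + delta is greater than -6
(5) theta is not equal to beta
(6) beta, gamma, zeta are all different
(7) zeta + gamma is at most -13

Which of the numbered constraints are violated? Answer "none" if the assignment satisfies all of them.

Yes — all constraints hold.

(1) eta - zeta = 2 - (-8) = 10  holds
(2) delta + theta + gamma = 2 + 4 + (-6) = 0  holds
(3) eta = 2, and 2 ≠ 4  holds
(4) gamma + delta = -6 + 2 = -4; -4 > -6  holds
(5) theta = 4, beta = 0; distinct  holds
(6) values 0, -6, -8 are pairwise distinct  holds
(7) zeta + gamma = -8 + (-6) = -14; -14 ≤ -13  holds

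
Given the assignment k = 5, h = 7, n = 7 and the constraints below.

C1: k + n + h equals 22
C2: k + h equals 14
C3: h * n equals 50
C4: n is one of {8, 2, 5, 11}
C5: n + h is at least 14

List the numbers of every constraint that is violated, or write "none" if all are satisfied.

C1: k + n + h = 5 + 7 + 7 = 19, not 22 — violated.
C2: k + h = 5 + 7 = 12, not 14 — violated.
C3: h * n = 7 * 7 = 49, not 50 — violated.
C4: n = 7 is not in {8, 2, 5, 11} — violated.
C5: n + h = 7 + 7 = 14; 14 ≥ 14 — satisfied.

No — constraints 1, 2, 3, and 4 are not satisfied.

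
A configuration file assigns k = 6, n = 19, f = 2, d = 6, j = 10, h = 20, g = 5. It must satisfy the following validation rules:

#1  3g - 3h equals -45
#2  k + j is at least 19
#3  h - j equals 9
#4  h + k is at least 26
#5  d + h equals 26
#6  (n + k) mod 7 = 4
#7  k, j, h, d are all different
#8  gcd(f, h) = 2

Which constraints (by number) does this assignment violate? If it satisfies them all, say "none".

Constraints 2, 3, 7 are violated.

#1 3g - 3h = 3(5) - 3(20) = -45 — satisfied.
#2 k + j = 6 + 10 = 16; 16 < 19, bound 19 not met — violated.
#3 h - j = 20 - 10 = 10, not 9 — violated.
#4 h + k = 20 + 6 = 26; 26 ≥ 26 — satisfied.
#5 d + h = 6 + 20 = 26 — satisfied.
#6 n + k = 25; 25 mod 7 = 4 — satisfied.
#7 k = d = 6, not all different — violated.
#8 gcd(2, 20) = 2 — satisfied.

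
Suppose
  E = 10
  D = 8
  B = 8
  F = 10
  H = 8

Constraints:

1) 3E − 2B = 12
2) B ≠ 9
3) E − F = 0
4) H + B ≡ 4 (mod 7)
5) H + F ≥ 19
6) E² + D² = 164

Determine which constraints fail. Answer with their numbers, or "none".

1) 3E − 2B = 3(10) − 2(8) = 14, not 12  FAIL
2) B = 8, and 8 ≠ 9  OK
3) E − F = 10 − 10 = 0  OK
4) H + B = 16; 16 mod 7 = 2, not 4  FAIL
5) H + F = 8 + 10 = 18; 18 < 19, bound 19 not met  FAIL
6) E² + D² = 10² + 8² = 100 + 64 = 164  OK

Constraints 1, 4, and 5 do not hold.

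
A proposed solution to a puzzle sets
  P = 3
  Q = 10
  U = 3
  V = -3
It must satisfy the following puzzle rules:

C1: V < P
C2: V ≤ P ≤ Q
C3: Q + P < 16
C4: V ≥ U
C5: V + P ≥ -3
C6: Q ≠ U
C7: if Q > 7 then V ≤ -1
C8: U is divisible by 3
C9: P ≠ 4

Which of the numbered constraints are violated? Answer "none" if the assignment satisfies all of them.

C1: V = -3, P = 3; -3 < 3  ✔
C2: values -3 ≤ 3 ≤ 10  ✔
C3: Q + P = 10 + 3 = 13; 13 < 16  ✔
C4: V = -3, U = 3; -3 < 3 (want ≥)  ✘
C5: V + P = -3 + 3 = 0; 0 ≥ -3  ✔
C6: Q = 10, U = 3; distinct  ✔
C7: Q = 10 > 7, so we need V ≤ -1; V = -3 ≤ -1  ✔
C8: 3 / 3 = 1, so 3 divides 3  ✔
C9: P = 3, and 3 ≠ 4  ✔

The assignment fails constraint 4.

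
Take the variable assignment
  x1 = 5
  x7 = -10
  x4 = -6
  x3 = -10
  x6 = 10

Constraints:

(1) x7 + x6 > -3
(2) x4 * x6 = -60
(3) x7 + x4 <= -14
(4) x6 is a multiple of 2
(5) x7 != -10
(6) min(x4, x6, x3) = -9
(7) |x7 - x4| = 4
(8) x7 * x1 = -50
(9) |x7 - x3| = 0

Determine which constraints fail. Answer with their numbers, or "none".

Violated: 5 and 6.

(1) x7 + x6 = -10 + 10 = 0; 0 > -3 — satisfied.
(2) x4 * x6 = -6 * 10 = -60 — satisfied.
(3) x7 + x4 = -10 + (-6) = -16; -16 ≤ -14 — satisfied.
(4) 10 / 2 = 5, so 2 divides 10 — satisfied.
(5) x7 = -10, but -10 is required to differ — violated.
(6) min(-6, 10, -10) = -10, not -9 — violated.
(7) |-10 - (-6)| = 4 — satisfied.
(8) x7 * x1 = -10 * 5 = -50 — satisfied.
(9) |-10 - (-10)| = 0 — satisfied.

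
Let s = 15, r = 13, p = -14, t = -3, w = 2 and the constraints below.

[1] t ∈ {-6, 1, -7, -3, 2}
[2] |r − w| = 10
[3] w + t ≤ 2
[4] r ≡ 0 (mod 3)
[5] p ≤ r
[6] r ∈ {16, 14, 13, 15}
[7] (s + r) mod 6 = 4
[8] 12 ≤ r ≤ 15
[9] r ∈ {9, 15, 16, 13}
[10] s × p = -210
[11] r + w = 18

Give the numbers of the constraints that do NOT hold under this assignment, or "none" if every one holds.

No — constraints 2, 4, and 11 are not satisfied.

[1] t = -3 is in {-6, 1, -7, -3, 2}  true
[2] |13 − 2| = 11, not 10  false
[3] w + t = 2 + (-3) = -1; -1 ≤ 2  true
[4] 13 mod 3 = 1, not 0  false
[5] p = -14, r = 13; -14 ≤ 13  true
[6] r = 13 is in {16, 14, 13, 15}  true
[7] s + r = 28; 28 mod 6 = 4  true
[8] r = 13 lies in [12, 15]  true
[9] r = 13 is in {9, 15, 16, 13}  true
[10] s × p = 15 × (-14) = -210  true
[11] r + w = 13 + 2 = 15, not 18  false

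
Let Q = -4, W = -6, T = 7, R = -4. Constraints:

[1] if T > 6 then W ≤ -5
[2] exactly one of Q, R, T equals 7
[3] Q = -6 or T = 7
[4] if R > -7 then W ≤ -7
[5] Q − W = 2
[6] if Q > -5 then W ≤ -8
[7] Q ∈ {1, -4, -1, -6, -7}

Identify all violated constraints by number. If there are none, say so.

Constraints 4, 6 are violated.

[1] T = 7 > 6, so we need W ≤ -5; W = -6 ≤ -5 — holds.
[2] Q=-4, R=-4, T=7; 1 of them equals 7 — holds.
[3] Q = -4 ≠ -6, but T = 7 = 7 (second disjunct) — holds.
[4] R = -4 > -7, so we need W ≤ -7; but W = -6 > -7 — does not hold.
[5] Q − W = -4 − (-6) = 2 — holds.
[6] Q = -4 > -5, so we need W ≤ -8; but W = -6 > -8 — does not hold.
[7] Q = -4 is in {1, -4, -1, -6, -7} — holds.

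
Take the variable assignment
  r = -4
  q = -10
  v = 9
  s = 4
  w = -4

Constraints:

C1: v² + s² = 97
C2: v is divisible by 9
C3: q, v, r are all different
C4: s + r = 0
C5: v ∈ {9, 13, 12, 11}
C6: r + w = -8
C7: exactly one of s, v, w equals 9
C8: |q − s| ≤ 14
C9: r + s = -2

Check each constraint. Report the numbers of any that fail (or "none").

C1: v² + s² = 9² + 4² = 81 + 16 = 97 — holds.
C2: 9 / 9 = 1, so 9 divides 9 — holds.
C3: values -10, 9, -4 are pairwise distinct — holds.
C4: s + r = 4 + (-4) = 0 — holds.
C5: v = 9 is in {9, 13, 12, 11} — holds.
C6: r + w = -4 + (-4) = -8 — holds.
C7: s=4, v=9, w=-4; 1 of them equals 9 — holds.
C8: |-10 − 4| = 14; 14 ≤ 14 — holds.
C9: r + s = -4 + 4 = 0, not -2 — fails.

The assignment fails constraint 9.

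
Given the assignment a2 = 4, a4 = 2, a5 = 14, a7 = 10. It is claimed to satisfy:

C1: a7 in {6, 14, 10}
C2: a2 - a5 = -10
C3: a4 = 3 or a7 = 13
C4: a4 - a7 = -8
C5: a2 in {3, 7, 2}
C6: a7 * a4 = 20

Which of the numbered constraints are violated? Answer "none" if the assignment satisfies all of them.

C1: a7 = 10 is in {6, 14, 10}  ✓
C2: a2 - a5 = 4 - 14 = -10  ✓
C3: a4 = 2 ≠ 3 and a7 = 10 ≠ 13; both disjuncts false  ✗
C4: a4 - a7 = 2 - 10 = -8  ✓
C5: a2 = 4 is not in {3, 7, 2}  ✗
C6: a7 * a4 = 10 * 2 = 20  ✓

Violated: 3 and 5.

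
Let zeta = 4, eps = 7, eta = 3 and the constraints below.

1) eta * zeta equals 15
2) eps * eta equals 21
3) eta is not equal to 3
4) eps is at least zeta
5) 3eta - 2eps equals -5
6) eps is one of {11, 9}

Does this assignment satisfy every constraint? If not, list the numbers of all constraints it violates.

1) eta * zeta = 3 * 4 = 12, not 15  ✗
2) eps * eta = 7 * 3 = 21  ✓
3) eta = 3, but 3 is required to differ  ✗
4) eps = 7, zeta = 4; 7 ≥ 4  ✓
5) 3eta - 2eps = 3(3) - 2(7) = -5  ✓
6) eps = 7 is not in {11, 9}  ✗

Constraints 1, 3, 6 do not hold.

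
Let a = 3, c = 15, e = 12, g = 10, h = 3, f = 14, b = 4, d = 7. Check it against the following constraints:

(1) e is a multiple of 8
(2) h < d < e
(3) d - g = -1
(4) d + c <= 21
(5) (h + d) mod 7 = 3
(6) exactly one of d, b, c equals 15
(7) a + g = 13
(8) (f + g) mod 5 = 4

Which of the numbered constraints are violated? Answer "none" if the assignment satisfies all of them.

Constraints 1, 3, and 4 are violated.

(1) 12 = 8*1 + 4, so 8 does not divide 12  no
(2) values 3 < 7 < 12  yes
(3) d - g = 7 - 10 = -3, not -1  no
(4) d + c = 7 + 15 = 22; 22 > 21, bound 21 not met  no
(5) h + d = 10; 10 mod 7 = 3  yes
(6) d=7, b=4, c=15; 1 of them equals 15  yes
(7) a + g = 3 + 10 = 13  yes
(8) f + g = 24; 24 mod 5 = 4  yes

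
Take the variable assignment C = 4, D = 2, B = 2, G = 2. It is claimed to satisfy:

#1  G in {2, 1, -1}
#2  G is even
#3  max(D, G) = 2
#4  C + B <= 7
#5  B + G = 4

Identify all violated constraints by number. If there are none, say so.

#1 G = 2 is in {2, 1, -1} — holds.
#2 G = 2 is even — holds.
#3 max(2, 2) = 2 — holds.
#4 C + B = 4 + 2 = 6; 6 ≤ 7 — holds.
#5 B + G = 2 + 2 = 4 — holds.

Yes — all constraints hold.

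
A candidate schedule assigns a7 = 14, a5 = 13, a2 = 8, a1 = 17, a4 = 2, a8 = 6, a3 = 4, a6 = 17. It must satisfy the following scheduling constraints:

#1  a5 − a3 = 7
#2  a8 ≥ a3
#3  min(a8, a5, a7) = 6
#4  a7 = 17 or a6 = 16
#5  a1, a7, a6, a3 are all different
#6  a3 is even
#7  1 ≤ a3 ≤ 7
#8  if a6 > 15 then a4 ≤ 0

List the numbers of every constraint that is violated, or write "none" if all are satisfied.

Violated: 1, 4, 5, and 8.

#1 a5 − a3 = 13 − 4 = 9, not 7  ✘
#2 a8 = 6, a3 = 4; 6 ≥ 4  ✔
#3 min(6, 13, 14) = 6  ✔
#4 a7 = 14 ≠ 17 and a6 = 17 ≠ 16; both disjuncts false  ✘
#5 a1 = a6 = 17, not all different  ✘
#6 a3 = 4 is even  ✔
#7 a3 = 4 lies in [1, 7]  ✔
#8 a6 = 17 > 15, so we need a4 ≤ 0; but a4 = 2 > 0  ✘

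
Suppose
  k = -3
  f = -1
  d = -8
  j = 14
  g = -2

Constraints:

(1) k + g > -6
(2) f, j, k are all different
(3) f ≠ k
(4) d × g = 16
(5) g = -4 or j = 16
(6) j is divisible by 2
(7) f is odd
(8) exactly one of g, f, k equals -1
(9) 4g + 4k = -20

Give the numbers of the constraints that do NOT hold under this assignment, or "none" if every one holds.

Violated: 5.

(1) k + g = -3 + (-2) = -5; -5 > -6  OK
(2) values -1, 14, -3 are pairwise distinct  OK
(3) f = -1, k = -3; distinct  OK
(4) d × g = -8 × (-2) = 16  OK
(5) g = -2 ≠ -4 and j = 14 ≠ 16; both disjuncts false  FAIL
(6) 14 / 2 = 7, so 2 divides 14  OK
(7) f = -1 is odd  OK
(8) g=-2, f=-1, k=-3; 1 of them equals -1  OK
(9) 4g + 4k = 4(-2) + 4(-3) = -20  OK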